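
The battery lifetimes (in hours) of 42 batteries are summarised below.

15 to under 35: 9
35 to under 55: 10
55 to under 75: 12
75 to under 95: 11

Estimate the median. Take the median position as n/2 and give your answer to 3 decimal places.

58.333

Cumulative frequencies: 9, 19, 31, 42
n = 42; position = n/2 = 21.
This falls in the class 55 to under 75: L = 55, F = 19, f = 12, h = 20.
Median ≈ 55 + ((21 − 19) / 12) × 20 = 58.3333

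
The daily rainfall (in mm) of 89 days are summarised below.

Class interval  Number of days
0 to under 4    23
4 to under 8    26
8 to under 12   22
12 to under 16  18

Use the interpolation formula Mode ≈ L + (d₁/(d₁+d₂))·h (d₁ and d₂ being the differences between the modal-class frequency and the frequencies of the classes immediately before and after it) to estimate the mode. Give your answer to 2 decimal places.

Modal class: 4 to under 8 (highest frequency 26).
d₁ = 26 − 23 = 3, d₂ = 26 − 22 = 4
Mode ≈ 4 + (3/(3+4)) × 4 = 4 + 1.7143 = 5.7143

5.71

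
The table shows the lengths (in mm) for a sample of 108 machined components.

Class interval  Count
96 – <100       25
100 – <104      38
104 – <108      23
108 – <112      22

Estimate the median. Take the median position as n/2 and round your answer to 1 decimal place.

103.1

Cumulative frequencies: 25, 63, 86, 108
n = 108; position = n/2 = 54.
This falls in the class 100 – <104: L = 100, F = 25, f = 38, h = 4.
Median ≈ 100 + ((54 − 25) / 38) × 4 = 103.0526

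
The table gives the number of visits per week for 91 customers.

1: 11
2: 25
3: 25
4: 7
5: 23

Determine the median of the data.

Cumulative frequencies: 11, 36, 61, 68, 91
n = 91, so the median is the value in position (n+1)/2 = 46.
Position 46 falls at value 3.

3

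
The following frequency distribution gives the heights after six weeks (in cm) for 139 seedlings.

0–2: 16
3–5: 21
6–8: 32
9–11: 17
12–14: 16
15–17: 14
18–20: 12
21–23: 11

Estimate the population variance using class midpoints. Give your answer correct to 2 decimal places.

Midpoints: 1, 4, 7, 10, 13, 16, 19, 22
n = 139, Σfm = 1396, mean = 10.0432
Σfm² = 19564
Σf(m − x̄)² = Σfm² − (Σfm)²/n = 19564 − 1396²/139 = 5543.7410
Population variance = 5543.7410 / 139 = 39.8830

39.88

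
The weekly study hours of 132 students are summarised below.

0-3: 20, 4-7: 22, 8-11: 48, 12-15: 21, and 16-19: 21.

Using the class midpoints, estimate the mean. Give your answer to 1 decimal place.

Midpoints: 1.5, 5.5, 9.5, 13.5, 17.5
Σfm = 20×1.5 + 22×5.5 + 48×9.5 + 21×13.5 + 21×17.5 = 1258
n = Σf = 132
Mean = 1258 / 132 = 9.5303

9.5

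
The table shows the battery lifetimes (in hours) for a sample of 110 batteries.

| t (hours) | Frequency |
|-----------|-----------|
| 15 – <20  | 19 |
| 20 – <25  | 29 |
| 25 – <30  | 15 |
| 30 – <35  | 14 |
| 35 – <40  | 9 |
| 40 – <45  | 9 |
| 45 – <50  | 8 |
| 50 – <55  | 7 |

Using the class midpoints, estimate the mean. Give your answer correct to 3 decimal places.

Midpoints: 17.5, 22.5, 27.5, 32.5, 37.5, 42.5, 47.5, 52.5
Σfm = 19×17.5 + 29×22.5 + 15×27.5 + 14×32.5 + 9×37.5 + 9×42.5 + 8×47.5 + 7×52.5 = 3320
n = Σf = 110
Mean = 3320 / 110 = 30.1818

30.182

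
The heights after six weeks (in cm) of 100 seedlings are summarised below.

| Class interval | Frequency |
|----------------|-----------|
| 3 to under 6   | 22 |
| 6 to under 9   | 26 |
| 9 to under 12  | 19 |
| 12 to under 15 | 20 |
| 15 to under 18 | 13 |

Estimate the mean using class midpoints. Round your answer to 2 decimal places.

9.78

Midpoints: 4.5, 7.5, 10.5, 13.5, 16.5
Σfm = 22×4.5 + 26×7.5 + 19×10.5 + 20×13.5 + 13×16.5 = 978
n = Σf = 100
Mean = 978 / 100 = 9.7800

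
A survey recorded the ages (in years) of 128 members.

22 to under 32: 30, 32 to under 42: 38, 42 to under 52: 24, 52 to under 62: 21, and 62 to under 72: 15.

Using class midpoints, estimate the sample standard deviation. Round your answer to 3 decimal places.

13.214

Midpoints: 27, 37, 47, 57, 67
n = 128, Σfm = 5546, mean = 43.3281
Σfm² = 262472
Σf(m − x̄)² = Σfm² − (Σfm)²/n = 262472 − 5546²/128 = 22174.2188
Sample variance = 22174.2188 / 127 = 174.6001
Standard deviation = √174.6001 = 13.2136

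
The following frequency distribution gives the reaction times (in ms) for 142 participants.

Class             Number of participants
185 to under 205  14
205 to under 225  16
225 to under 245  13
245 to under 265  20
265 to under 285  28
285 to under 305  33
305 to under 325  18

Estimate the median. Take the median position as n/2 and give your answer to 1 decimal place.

270.7

Cumulative frequencies: 14, 30, 43, 63, 91, 124, 142
n = 142; position = n/2 = 71.
This falls in the class 265 to under 285: L = 265, F = 63, f = 28, h = 20.
Median ≈ 265 + ((71 − 63) / 28) × 20 = 270.7143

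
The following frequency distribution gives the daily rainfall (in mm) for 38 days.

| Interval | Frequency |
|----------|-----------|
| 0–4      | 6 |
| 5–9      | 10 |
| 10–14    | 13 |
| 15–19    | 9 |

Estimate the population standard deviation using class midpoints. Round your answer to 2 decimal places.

Midpoints: 2, 7, 12, 17
n = 38, Σfm = 391, mean = 10.2895
Σfm² = 4987
Σf(m − x̄)² = Σfm² − (Σfm)²/n = 4987 − 391²/38 = 963.8158
Population variance = 963.8158 / 38 = 25.3636
Standard deviation = √25.3636 = 5.0362

5.04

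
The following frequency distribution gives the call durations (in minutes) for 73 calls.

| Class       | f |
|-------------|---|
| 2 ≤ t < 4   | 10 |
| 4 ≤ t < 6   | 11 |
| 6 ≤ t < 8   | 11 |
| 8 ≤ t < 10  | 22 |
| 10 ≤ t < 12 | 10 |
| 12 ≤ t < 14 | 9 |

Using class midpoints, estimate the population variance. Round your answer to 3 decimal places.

9.546

Midpoints: 3, 5, 7, 9, 11, 13
n = 73, Σfm = 587, mean = 8.0411
Σfm² = 5417
Σf(m − x̄)² = Σfm² − (Σfm)²/n = 5417 − 587²/73 = 696.8767
Population variance = 696.8767 / 73 = 9.5463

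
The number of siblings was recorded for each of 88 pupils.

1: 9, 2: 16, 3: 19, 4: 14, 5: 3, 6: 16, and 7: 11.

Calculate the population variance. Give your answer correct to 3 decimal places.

3.737

Values: 1, 2, 3, 4, 5, 6, 7
n = 88, Σfx = 342, mean = 3.8864
Σfx² = 1658
Σf(x − x̄)² = Σfx² − (Σfx)²/n = 1658 − 342²/88 = 328.8636
Population variance = 328.8636 / 88 = 3.7371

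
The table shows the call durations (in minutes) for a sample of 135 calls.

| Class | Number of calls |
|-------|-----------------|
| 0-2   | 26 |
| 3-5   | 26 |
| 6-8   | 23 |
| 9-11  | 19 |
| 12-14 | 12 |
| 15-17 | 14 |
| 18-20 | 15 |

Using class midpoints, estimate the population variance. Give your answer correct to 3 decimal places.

Midpoints: 1, 4, 7, 10, 13, 16, 19
n = 135, Σfm = 1146, mean = 8.4889
Σfm² = 14496
Σf(m − x̄)² = Σfm² − (Σfm)²/n = 14496 − 1146²/135 = 4767.7333
Population variance = 4767.7333 / 135 = 35.3165

35.317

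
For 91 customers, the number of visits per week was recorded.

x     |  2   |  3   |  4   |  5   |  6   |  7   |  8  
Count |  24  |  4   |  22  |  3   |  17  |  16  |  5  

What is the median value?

4

Cumulative frequencies: 24, 28, 50, 53, 70, 86, 91
n = 91, so the median is the value in position (n+1)/2 = 46.
Position 46 falls at value 4.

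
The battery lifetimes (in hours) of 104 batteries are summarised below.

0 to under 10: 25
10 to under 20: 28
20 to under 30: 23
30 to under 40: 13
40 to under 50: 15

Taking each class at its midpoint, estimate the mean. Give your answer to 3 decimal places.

Midpoints: 5, 15, 25, 35, 45
Σfm = 25×5 + 28×15 + 23×25 + 13×35 + 15×45 = 2250
n = Σf = 104
Mean = 2250 / 104 = 21.6346

21.635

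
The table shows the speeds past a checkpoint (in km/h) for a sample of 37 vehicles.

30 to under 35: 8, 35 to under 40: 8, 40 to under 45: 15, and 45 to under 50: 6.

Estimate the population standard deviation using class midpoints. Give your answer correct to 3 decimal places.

5.016

Midpoints: 32.5, 37.5, 42.5, 47.5
n = 37, Σfm = 1482.5, mean = 40.0676
Σfm² = 60331.25
Σf(m − x̄)² = Σfm² − (Σfm)²/n = 60331.25 − 1482.5²/37 = 931.0811
Population variance = 931.0811 / 37 = 25.1644
Standard deviation = √25.1644 = 5.0164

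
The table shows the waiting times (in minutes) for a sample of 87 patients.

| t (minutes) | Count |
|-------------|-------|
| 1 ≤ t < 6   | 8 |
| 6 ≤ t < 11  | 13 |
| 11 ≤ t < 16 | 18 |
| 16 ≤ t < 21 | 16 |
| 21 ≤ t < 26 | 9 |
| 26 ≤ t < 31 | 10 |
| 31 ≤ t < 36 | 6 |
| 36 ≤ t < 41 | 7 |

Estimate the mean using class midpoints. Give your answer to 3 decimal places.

Midpoints: 3.5, 8.5, 13.5, 18.5, 23.5, 28.5, 33.5, 38.5
Σfm = 8×3.5 + 13×8.5 + 18×13.5 + 16×18.5 + 9×23.5 + 10×28.5 + 6×33.5 + 7×38.5 = 1644.5
n = Σf = 87
Mean = 1644.5 / 87 = 18.9023

18.902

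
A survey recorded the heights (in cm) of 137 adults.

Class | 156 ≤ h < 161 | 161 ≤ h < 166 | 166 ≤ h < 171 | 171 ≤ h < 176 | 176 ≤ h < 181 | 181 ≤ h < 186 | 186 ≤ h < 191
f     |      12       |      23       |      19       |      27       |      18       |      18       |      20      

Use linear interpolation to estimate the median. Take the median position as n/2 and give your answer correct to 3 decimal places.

Cumulative frequencies: 12, 35, 54, 81, 99, 117, 137
n = 137; position = n/2 = 68.5.
This falls in the class 171 ≤ h < 176: L = 171, F = 54, f = 27, h = 5.
Median ≈ 171 + ((68.5 − 54) / 27) × 5 = 173.6852

173.685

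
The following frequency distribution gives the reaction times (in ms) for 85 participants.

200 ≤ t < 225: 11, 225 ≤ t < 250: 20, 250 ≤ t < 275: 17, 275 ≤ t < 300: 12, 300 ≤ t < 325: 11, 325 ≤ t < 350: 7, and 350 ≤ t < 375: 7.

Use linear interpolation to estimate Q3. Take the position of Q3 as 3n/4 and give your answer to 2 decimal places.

Cumulative frequencies: 11, 31, 48, 60, 71, 78, 85
n = 85; position = 3n/4 = 63.75.
This falls in the class 300 ≤ t < 325: L = 300, F = 60, f = 11, h = 25.
Upper quartile ≈ 300 + ((63.75 − 60) / 11) × 25 = 308.5227

308.52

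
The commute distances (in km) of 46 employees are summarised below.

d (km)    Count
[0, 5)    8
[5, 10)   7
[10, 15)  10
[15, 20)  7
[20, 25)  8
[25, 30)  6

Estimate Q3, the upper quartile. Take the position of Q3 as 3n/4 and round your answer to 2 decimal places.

21.56

Cumulative frequencies: 8, 15, 25, 32, 40, 46
n = 46; position = 3n/4 = 34.5.
This falls in the class [20, 25): L = 20, F = 32, f = 8, h = 5.
Upper quartile ≈ 20 + ((34.5 − 32) / 8) × 5 = 21.5625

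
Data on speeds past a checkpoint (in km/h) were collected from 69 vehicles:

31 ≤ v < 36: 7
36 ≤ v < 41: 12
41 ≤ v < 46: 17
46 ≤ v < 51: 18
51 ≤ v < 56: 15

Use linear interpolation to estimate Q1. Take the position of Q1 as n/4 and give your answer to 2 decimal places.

40.27

Cumulative frequencies: 7, 19, 36, 54, 69
n = 69; position = n/4 = 17.25.
This falls in the class 36 ≤ v < 41: L = 36, F = 7, f = 12, h = 5.
Lower quartile ≈ 36 + ((17.25 − 7) / 12) × 5 = 40.2708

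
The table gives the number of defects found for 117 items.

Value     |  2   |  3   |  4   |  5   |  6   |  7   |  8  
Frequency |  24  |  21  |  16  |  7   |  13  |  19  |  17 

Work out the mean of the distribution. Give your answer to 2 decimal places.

4.76

Values: 2, 3, 4, 5, 6, 7, 8
Σfx = 24×2 + 21×3 + 16×4 + 7×5 + 13×6 + 19×7 + 17×8 = 557
n = Σf = 117
Mean = 557 / 117 = 4.7607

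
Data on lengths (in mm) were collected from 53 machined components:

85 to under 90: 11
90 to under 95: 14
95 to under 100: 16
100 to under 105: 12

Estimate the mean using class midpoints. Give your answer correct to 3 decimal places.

Midpoints: 87.5, 92.5, 97.5, 102.5
Σfm = 11×87.5 + 14×92.5 + 16×97.5 + 12×102.5 = 5047.5
n = Σf = 53
Mean = 5047.5 / 53 = 95.2358

95.236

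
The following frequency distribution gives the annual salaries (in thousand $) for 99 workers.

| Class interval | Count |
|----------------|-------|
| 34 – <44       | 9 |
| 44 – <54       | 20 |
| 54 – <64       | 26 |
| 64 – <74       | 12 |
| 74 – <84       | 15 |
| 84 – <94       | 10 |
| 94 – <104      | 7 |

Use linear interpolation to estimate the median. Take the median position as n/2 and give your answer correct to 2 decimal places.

Cumulative frequencies: 9, 29, 55, 67, 82, 92, 99
n = 99; position = n/2 = 49.5.
This falls in the class 54 – <64: L = 54, F = 29, f = 26, h = 10.
Median ≈ 54 + ((49.5 − 29) / 26) × 10 = 61.8846

61.88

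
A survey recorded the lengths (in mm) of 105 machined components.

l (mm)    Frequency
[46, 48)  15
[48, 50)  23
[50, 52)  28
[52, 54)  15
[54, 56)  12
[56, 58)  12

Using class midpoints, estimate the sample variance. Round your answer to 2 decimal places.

Midpoints: 47, 49, 51, 53, 55, 57
n = 105, Σfm = 5399, mean = 51.4190
Σfm² = 278609
Σf(m − x̄)² = Σfm² − (Σfm)²/n = 278609 − 5399²/105 = 997.5619
Sample variance = 997.5619 / 104 = 9.5919

9.59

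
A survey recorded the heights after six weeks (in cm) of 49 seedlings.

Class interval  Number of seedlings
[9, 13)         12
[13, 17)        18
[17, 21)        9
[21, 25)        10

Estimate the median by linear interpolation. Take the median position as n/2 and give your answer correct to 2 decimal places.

15.78

Cumulative frequencies: 12, 30, 39, 49
n = 49; position = n/2 = 24.5.
This falls in the class [13, 17): L = 13, F = 12, f = 18, h = 4.
Median ≈ 13 + ((24.5 − 12) / 18) × 4 = 15.7778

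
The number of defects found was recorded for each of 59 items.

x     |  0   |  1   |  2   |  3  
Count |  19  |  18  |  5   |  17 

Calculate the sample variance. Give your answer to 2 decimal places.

Values: 0, 1, 2, 3
n = 59, Σfx = 79, mean = 1.3390
Σfx² = 191
Σf(x − x̄)² = Σfx² − (Σfx)²/n = 191 − 79²/59 = 85.2203
Sample variance = 85.2203 / 58 = 1.4693

1.47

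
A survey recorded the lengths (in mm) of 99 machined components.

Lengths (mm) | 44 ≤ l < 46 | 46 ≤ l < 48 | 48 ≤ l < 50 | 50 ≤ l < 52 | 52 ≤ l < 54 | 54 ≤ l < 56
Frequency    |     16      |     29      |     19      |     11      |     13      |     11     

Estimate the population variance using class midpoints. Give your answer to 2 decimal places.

10.27

Midpoints: 45, 47, 49, 51, 53, 55
n = 99, Σfm = 4869, mean = 49.1818
Σfm² = 240483
Σf(m − x̄)² = Σfm² − (Σfm)²/n = 240483 − 4869²/99 = 1016.7273
Population variance = 1016.7273 / 99 = 10.2700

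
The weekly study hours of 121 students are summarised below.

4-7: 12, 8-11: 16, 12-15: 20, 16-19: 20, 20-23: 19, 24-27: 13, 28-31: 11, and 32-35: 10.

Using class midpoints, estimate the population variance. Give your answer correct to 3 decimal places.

Midpoints: 5.5, 9.5, 13.5, 17.5, 21.5, 25.5, 29.5, 33.5
n = 121, Σfm = 2237.5, mean = 18.4917
Σfm² = 49608.25
Σf(m − x̄)² = Σfm² − (Σfm)²/n = 49608.25 − 2237.5²/121 = 8232.9917
Population variance = 8232.9917 / 121 = 68.0413

68.041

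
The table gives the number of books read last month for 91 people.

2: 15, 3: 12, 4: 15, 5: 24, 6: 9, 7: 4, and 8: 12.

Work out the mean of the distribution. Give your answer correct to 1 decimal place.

Values: 2, 3, 4, 5, 6, 7, 8
Σfx = 15×2 + 12×3 + 15×4 + 24×5 + 9×6 + 4×7 + 12×8 = 424
n = Σf = 91
Mean = 424 / 91 = 4.6593

4.7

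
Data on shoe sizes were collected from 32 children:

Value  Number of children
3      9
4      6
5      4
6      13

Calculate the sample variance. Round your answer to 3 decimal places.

Values: 3, 4, 5, 6
n = 32, Σfx = 149, mean = 4.6562
Σfx² = 745
Σf(x − x̄)² = Σfx² − (Σfx)²/n = 745 − 149²/32 = 51.2188
Sample variance = 51.2188 / 31 = 1.6522

1.652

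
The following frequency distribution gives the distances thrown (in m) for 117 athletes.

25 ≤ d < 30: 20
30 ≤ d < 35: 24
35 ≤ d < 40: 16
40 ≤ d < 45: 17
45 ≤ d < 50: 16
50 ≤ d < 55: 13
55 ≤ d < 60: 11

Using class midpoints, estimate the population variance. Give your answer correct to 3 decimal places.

Midpoints: 27.5, 32.5, 37.5, 42.5, 47.5, 52.5, 57.5
n = 117, Σfm = 4727.5, mean = 40.4060
Σfm² = 201981.25
Σf(m − x̄)² = Σfm² − (Σfm)²/n = 201981.25 − 4727.5²/117 = 10961.9658
Population variance = 10961.9658 / 117 = 93.6920

93.692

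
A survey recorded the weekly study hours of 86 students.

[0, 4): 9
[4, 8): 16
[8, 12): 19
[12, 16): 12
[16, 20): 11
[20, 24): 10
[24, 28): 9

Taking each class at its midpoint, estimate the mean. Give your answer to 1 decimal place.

Midpoints: 2, 6, 10, 14, 18, 22, 26
Σfm = 9×2 + 16×6 + 19×10 + 12×14 + 11×18 + 10×22 + 9×26 = 1124
n = Σf = 86
Mean = 1124 / 86 = 13.0698

13.1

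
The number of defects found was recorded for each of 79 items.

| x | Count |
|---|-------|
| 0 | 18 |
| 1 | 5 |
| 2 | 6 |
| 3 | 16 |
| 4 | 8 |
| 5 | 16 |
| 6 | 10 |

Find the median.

3

Cumulative frequencies: 18, 23, 29, 45, 53, 69, 79
n = 79, so the median is the value in position (n+1)/2 = 40.
Position 40 falls at value 3.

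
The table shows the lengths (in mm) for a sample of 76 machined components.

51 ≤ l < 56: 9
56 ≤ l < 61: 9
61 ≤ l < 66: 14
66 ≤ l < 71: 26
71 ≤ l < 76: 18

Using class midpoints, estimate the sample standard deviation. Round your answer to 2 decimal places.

6.50

Midpoints: 53.5, 58.5, 63.5, 68.5, 73.5
n = 76, Σfm = 5001, mean = 65.8026
Σfm² = 332251
Σf(m − x̄)² = Σfm² − (Σfm)²/n = 332251 − 5001²/76 = 3172.0395
Sample variance = 3172.0395 / 75 = 42.2939
Standard deviation = √42.2939 = 6.5034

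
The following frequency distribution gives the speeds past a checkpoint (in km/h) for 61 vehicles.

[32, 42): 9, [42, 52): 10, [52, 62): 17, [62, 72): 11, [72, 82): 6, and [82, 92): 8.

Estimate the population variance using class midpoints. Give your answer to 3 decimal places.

Midpoints: 37, 47, 57, 67, 77, 87
n = 61, Σfm = 3667, mean = 60.1148
Σfm² = 235149
Σf(m − x̄)² = Σfm² − (Σfm)²/n = 235149 − 3667²/61 = 14708.1967
Population variance = 14708.1967 / 61 = 241.1180

241.118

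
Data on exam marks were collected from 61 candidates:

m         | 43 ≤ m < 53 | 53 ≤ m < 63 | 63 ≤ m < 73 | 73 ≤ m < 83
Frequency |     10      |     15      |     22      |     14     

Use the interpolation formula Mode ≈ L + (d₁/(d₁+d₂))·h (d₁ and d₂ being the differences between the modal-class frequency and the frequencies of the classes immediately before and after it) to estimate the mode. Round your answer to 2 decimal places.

Modal class: 63 ≤ m < 73 (highest frequency 22).
d₁ = 22 − 15 = 7, d₂ = 22 − 14 = 8
Mode ≈ 63 + (7/(7+8)) × 10 = 63 + 4.6667 = 67.6667

67.67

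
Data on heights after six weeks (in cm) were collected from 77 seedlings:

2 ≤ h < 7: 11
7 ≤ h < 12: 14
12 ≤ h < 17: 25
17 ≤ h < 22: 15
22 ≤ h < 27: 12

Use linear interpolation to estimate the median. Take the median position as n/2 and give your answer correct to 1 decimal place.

Cumulative frequencies: 11, 25, 50, 65, 77
n = 77; position = n/2 = 38.5.
This falls in the class 12 ≤ h < 17: L = 12, F = 25, f = 25, h = 5.
Median ≈ 12 + ((38.5 − 25) / 25) × 5 = 14.7000

14.7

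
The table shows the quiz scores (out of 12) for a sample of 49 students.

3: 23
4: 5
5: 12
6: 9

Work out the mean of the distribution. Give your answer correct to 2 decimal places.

4.14

Values: 3, 4, 5, 6
Σfx = 23×3 + 5×4 + 12×5 + 9×6 = 203
n = Σf = 49
Mean = 203 / 49 = 4.1429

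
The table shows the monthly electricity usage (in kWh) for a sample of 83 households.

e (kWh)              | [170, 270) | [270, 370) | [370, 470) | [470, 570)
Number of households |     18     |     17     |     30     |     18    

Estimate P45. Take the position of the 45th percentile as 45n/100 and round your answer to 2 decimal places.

377.83

Cumulative frequencies: 18, 35, 65, 83
n = 83; position = 45n/100 = 37.35.
This falls in the class [370, 470): L = 370, F = 35, f = 30, h = 100.
45th percentile ≈ 370 + ((37.35 − 35) / 30) × 100 = 377.8333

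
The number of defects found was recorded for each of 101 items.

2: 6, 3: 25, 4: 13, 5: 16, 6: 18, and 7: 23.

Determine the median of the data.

Cumulative frequencies: 6, 31, 44, 60, 78, 101
n = 101, so the median is the value in position (n+1)/2 = 51.
Position 51 falls at value 5.

5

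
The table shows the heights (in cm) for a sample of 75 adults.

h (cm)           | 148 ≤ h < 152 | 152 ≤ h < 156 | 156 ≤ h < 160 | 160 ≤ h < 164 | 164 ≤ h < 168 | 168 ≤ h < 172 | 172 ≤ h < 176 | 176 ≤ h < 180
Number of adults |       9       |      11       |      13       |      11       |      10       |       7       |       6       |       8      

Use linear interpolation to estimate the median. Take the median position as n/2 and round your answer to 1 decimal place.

Cumulative frequencies: 9, 20, 33, 44, 54, 61, 67, 75
n = 75; position = n/2 = 37.5.
This falls in the class 160 ≤ h < 164: L = 160, F = 33, f = 11, h = 4.
Median ≈ 160 + ((37.5 − 33) / 11) × 4 = 161.6364

161.6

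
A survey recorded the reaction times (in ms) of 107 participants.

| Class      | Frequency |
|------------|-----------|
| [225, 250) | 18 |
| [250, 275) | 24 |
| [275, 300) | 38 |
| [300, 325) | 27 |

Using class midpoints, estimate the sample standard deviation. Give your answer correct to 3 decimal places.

Midpoints: 237.5, 262.5, 287.5, 312.5
n = 107, Σfm = 29937.5, mean = 279.7897
Σfm² = 8446718.75
Σf(m − x̄)² = Σfm² − (Σfm)²/n = 8446718.75 − 29937.5²/107 = 70514.0187
Sample variance = 70514.0187 / 106 = 665.2266
Standard deviation = √665.2266 = 25.7920

25.792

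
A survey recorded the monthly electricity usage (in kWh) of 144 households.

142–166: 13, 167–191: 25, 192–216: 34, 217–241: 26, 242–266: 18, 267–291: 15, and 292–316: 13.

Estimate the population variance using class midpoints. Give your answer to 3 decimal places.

Midpoints: 154, 179, 204, 229, 254, 279, 304
n = 144, Σfm = 32076, mean = 222.7500
Σfm² = 7418054
Σf(m − x̄)² = Σfm² − (Σfm)²/n = 7418054 − 32076²/144 = 273125.0000
Population variance = 273125.0000 / 144 = 1896.7014

1896.701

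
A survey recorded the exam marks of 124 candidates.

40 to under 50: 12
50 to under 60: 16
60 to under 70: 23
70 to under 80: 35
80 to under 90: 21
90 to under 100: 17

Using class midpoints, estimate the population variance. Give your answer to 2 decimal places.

Midpoints: 45, 55, 65, 75, 85, 95
n = 124, Σfm = 8940, mean = 72.0968
Σfm² = 671900
Σf(m − x̄)² = Σfm² − (Σfm)²/n = 671900 − 8940²/124 = 27354.8387
Population variance = 27354.8387 / 124 = 220.6035

220.60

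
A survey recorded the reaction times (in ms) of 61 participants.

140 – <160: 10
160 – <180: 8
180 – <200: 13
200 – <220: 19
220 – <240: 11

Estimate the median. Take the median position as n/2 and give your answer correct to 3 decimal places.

199.231

Cumulative frequencies: 10, 18, 31, 50, 61
n = 61; position = n/2 = 30.5.
This falls in the class 180 – <200: L = 180, F = 18, f = 13, h = 20.
Median ≈ 180 + ((30.5 − 18) / 13) × 20 = 199.2308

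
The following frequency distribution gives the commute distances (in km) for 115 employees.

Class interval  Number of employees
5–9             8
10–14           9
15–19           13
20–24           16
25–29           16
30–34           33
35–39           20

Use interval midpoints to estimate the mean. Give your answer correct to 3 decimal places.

Midpoints: 7, 12, 17, 22, 27, 32, 37
Σfm = 8×7 + 9×12 + 13×17 + 16×22 + 16×27 + 33×32 + 20×37 = 2965
n = Σf = 115
Mean = 2965 / 115 = 25.7826

25.783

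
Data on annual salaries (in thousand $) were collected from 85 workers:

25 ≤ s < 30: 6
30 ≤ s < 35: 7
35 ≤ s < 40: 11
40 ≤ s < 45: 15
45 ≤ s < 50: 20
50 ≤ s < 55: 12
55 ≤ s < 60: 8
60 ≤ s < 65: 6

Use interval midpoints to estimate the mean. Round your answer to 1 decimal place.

45.4

Midpoints: 27.5, 32.5, 37.5, 42.5, 47.5, 52.5, 57.5, 62.5
Σfm = 6×27.5 + 7×32.5 + 11×37.5 + 15×42.5 + 20×47.5 + 12×52.5 + 8×57.5 + 6×62.5 = 3857.5
n = Σf = 85
Mean = 3857.5 / 85 = 45.3824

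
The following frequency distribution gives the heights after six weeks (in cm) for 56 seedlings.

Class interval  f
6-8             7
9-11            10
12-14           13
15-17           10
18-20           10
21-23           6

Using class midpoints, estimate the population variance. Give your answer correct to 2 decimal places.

Midpoints: 7, 10, 13, 16, 19, 22
n = 56, Σfm = 800, mean = 14.2857
Σfm² = 12614
Σf(m − x̄)² = Σfm² − (Σfm)²/n = 12614 − 800²/56 = 1185.4286
Population variance = 1185.4286 / 56 = 21.1684

21.17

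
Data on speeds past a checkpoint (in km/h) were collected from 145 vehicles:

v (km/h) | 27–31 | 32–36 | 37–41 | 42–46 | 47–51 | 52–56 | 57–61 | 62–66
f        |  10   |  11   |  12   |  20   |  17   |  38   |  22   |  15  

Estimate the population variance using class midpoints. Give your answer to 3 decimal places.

101.260

Midpoints: 29, 34, 39, 44, 49, 54, 59, 64
n = 145, Σfm = 7155, mean = 49.3448
Σfm² = 367745
Σf(m − x̄)² = Σfm² − (Σfm)²/n = 367745 − 7155²/145 = 14682.7586
Population variance = 14682.7586 / 145 = 101.2604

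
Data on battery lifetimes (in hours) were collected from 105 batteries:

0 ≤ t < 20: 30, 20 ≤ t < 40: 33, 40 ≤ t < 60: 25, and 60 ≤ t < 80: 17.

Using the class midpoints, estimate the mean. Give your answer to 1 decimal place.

Midpoints: 10, 30, 50, 70
Σfm = 30×10 + 33×30 + 25×50 + 17×70 = 3730
n = Σf = 105
Mean = 3730 / 105 = 35.5238

35.5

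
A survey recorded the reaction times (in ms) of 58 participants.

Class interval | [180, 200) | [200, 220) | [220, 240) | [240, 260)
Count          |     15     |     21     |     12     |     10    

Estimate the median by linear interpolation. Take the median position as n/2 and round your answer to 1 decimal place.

Cumulative frequencies: 15, 36, 48, 58
n = 58; position = n/2 = 29.
This falls in the class [200, 220): L = 200, F = 15, f = 21, h = 20.
Median ≈ 200 + ((29 − 15) / 21) × 20 = 213.3333

213.3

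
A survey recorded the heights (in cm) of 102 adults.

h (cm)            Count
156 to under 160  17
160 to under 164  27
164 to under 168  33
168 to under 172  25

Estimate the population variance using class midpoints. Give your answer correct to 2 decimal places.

16.83

Midpoints: 158, 162, 166, 170
n = 102, Σfm = 16788, mean = 164.5882
Σfm² = 2764824
Σf(m − x̄)² = Σfm² − (Σfm)²/n = 2764824 − 16788²/102 = 1716.7059
Population variance = 1716.7059 / 102 = 16.8304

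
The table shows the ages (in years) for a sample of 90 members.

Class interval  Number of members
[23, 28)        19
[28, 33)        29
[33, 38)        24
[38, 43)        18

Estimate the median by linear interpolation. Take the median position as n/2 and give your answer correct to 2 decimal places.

Cumulative frequencies: 19, 48, 72, 90
n = 90; position = n/2 = 45.
This falls in the class [28, 33): L = 28, F = 19, f = 29, h = 5.
Median ≈ 28 + ((45 − 19) / 29) × 5 = 32.4828

32.48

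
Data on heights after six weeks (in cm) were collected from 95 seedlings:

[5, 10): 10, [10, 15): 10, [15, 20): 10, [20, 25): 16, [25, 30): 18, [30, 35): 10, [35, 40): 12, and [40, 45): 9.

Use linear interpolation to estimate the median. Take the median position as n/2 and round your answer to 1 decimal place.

25.4

Cumulative frequencies: 10, 20, 30, 46, 64, 74, 86, 95
n = 95; position = n/2 = 47.5.
This falls in the class [25, 30): L = 25, F = 46, f = 18, h = 5.
Median ≈ 25 + ((47.5 − 46) / 18) × 5 = 25.4167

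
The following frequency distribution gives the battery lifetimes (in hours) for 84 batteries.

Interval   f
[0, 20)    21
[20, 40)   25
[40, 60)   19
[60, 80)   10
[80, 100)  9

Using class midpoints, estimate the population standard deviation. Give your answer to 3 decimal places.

25.532

Midpoints: 10, 30, 50, 70, 90
n = 84, Σfm = 3420, mean = 40.7143
Σfm² = 194000
Σf(m − x̄)² = Σfm² − (Σfm)²/n = 194000 − 3420²/84 = 54757.1429
Population variance = 54757.1429 / 84 = 651.8707
Standard deviation = √651.8707 = 25.5318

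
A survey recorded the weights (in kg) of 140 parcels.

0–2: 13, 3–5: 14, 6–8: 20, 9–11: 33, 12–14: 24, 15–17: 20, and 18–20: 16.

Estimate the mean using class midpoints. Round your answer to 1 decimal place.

Midpoints: 1, 4, 7, 10, 13, 16, 19
Σfm = 13×1 + 14×4 + 20×7 + 33×10 + 24×13 + 20×16 + 16×19 = 1475
n = Σf = 140
Mean = 1475 / 140 = 10.5357

10.5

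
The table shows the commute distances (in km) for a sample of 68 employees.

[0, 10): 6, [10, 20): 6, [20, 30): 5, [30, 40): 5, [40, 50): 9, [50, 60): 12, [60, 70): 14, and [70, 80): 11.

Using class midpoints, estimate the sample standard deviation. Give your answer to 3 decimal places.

22.468

Midpoints: 5, 15, 25, 35, 45, 55, 65, 75
n = 68, Σfm = 3220, mean = 47.3529
Σfm² = 186300
Σf(m − x̄)² = Σfm² − (Σfm)²/n = 186300 − 3220²/68 = 33823.5294
Sample variance = 33823.5294 / 67 = 504.8288
Standard deviation = √504.8288 = 22.4684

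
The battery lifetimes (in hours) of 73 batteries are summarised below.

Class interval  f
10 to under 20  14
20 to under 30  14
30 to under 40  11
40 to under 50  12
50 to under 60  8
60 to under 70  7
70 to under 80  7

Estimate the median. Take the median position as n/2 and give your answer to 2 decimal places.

37.73

Cumulative frequencies: 14, 28, 39, 51, 59, 66, 73
n = 73; position = n/2 = 36.5.
This falls in the class 30 to under 40: L = 30, F = 28, f = 11, h = 10.
Median ≈ 30 + ((36.5 − 28) / 11) × 10 = 37.7273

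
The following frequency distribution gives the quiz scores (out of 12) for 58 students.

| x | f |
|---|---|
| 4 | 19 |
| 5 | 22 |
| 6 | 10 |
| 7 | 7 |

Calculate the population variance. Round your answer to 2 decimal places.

Values: 4, 5, 6, 7
n = 58, Σfx = 295, mean = 5.0862
Σfx² = 1557
Σf(x − x̄)² = Σfx² − (Σfx)²/n = 1557 − 295²/58 = 56.5690
Population variance = 56.5690 / 58 = 0.9753

0.98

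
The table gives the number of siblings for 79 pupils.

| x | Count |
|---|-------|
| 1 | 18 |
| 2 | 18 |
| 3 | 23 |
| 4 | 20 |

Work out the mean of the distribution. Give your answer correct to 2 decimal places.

2.57

Values: 1, 2, 3, 4
Σfx = 18×1 + 18×2 + 23×3 + 20×4 = 203
n = Σf = 79
Mean = 203 / 79 = 2.5696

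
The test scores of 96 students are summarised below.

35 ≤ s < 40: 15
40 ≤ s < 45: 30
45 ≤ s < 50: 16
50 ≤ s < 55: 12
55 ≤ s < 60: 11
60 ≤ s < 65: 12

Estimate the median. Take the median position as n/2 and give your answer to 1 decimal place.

45.9

Cumulative frequencies: 15, 45, 61, 73, 84, 96
n = 96; position = n/2 = 48.
This falls in the class 45 ≤ s < 50: L = 45, F = 45, f = 16, h = 5.
Median ≈ 45 + ((48 − 45) / 16) × 5 = 45.9375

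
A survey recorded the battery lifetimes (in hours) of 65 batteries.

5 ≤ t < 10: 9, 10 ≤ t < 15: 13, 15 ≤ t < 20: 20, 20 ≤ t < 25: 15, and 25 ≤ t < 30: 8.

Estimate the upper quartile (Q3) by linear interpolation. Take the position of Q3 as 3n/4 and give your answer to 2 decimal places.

22.25

Cumulative frequencies: 9, 22, 42, 57, 65
n = 65; position = 3n/4 = 48.75.
This falls in the class 20 ≤ t < 25: L = 20, F = 42, f = 15, h = 5.
Upper quartile ≈ 20 + ((48.75 − 42) / 15) × 5 = 22.2500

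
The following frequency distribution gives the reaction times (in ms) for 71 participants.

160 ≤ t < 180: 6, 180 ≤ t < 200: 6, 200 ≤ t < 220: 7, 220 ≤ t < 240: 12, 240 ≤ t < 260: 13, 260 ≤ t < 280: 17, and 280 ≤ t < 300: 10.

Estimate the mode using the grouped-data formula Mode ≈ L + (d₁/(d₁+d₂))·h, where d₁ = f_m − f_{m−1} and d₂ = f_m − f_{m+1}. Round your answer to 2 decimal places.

Modal class: 260 ≤ t < 280 (highest frequency 17).
d₁ = 17 − 13 = 4, d₂ = 17 − 10 = 7
Mode ≈ 260 + (4/(4+7)) × 20 = 260 + 7.2727 = 267.2727

267.27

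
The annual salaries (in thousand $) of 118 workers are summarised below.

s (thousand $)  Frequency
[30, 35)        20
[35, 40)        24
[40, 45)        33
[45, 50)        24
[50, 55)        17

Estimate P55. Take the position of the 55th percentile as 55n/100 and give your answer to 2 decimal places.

43.17

Cumulative frequencies: 20, 44, 77, 101, 118
n = 118; position = 55n/100 = 64.9.
This falls in the class [40, 45): L = 40, F = 44, f = 33, h = 5.
55th percentile ≈ 40 + ((64.9 − 44) / 33) × 5 = 43.1667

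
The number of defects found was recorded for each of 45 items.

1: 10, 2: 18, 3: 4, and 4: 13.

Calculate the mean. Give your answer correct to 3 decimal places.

Values: 1, 2, 3, 4
Σfx = 10×1 + 18×2 + 4×3 + 13×4 = 110
n = Σf = 45
Mean = 110 / 45 = 2.4444

2.444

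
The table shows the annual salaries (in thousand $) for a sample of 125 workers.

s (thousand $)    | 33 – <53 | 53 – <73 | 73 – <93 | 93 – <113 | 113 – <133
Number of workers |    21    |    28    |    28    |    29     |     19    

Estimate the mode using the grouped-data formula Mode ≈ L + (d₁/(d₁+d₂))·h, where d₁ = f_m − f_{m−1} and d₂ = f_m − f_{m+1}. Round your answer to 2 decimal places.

94.82

Modal class: 93 – <113 (highest frequency 29).
d₁ = 29 − 28 = 1, d₂ = 29 − 19 = 10
Mode ≈ 93 + (1/(1+10)) × 20 = 93 + 1.8182 = 94.8182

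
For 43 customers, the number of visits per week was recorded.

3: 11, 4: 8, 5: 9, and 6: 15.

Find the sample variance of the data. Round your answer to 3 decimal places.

Values: 3, 4, 5, 6
n = 43, Σfx = 200, mean = 4.6512
Σfx² = 992
Σf(x − x̄)² = Σfx² − (Σfx)²/n = 992 − 200²/43 = 61.7674
Sample variance = 61.7674 / 42 = 1.4707

1.471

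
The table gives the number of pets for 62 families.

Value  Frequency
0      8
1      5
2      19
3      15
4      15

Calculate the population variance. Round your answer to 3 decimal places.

1.657

Values: 0, 1, 2, 3, 4
n = 62, Σfx = 148, mean = 2.3871
Σfx² = 456
Σf(x − x̄)² = Σfx² − (Σfx)²/n = 456 − 148²/62 = 102.7097
Population variance = 102.7097 / 62 = 1.6566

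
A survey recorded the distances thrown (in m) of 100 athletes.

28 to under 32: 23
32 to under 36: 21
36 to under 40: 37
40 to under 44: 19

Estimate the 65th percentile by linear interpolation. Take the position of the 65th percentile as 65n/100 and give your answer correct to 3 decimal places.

Cumulative frequencies: 23, 44, 81, 100
n = 100; position = 65n/100 = 65.
This falls in the class 36 to under 40: L = 36, F = 44, f = 37, h = 4.
65th percentile ≈ 36 + ((65 − 44) / 37) × 4 = 38.2703

38.270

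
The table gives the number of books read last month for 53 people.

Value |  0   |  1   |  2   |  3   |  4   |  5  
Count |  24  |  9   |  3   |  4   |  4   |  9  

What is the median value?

1

Cumulative frequencies: 24, 33, 36, 40, 44, 53
n = 53, so the median is the value in position (n+1)/2 = 27.
Position 27 falls at value 1.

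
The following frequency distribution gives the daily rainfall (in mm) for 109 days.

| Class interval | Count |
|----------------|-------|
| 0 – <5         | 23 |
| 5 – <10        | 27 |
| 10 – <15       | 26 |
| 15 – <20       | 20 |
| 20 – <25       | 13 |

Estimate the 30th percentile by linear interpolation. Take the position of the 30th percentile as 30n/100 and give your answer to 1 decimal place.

Cumulative frequencies: 23, 50, 76, 96, 109
n = 109; position = 30n/100 = 32.7.
This falls in the class 5 – <10: L = 5, F = 23, f = 27, h = 5.
30th percentile ≈ 5 + ((32.7 − 23) / 27) × 5 = 6.7963

6.8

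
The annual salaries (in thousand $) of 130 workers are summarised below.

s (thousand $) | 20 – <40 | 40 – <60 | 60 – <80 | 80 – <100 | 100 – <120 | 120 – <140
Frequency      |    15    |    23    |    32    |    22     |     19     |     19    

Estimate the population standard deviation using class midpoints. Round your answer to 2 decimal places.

Midpoints: 30, 50, 70, 90, 110, 130
n = 130, Σfm = 10380, mean = 79.8462
Σfm² = 957000
Σf(m − x̄)² = Σfm² − (Σfm)²/n = 957000 − 10380²/130 = 128196.9231
Population variance = 128196.9231 / 130 = 986.1302
Standard deviation = √986.1302 = 31.4027

31.40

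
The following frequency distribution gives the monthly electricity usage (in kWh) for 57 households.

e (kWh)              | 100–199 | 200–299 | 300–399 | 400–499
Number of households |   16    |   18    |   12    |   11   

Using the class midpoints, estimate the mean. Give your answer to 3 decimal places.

Midpoints: 149.5, 249.5, 349.5, 449.5
Σfm = 16×149.5 + 18×249.5 + 12×349.5 + 11×449.5 = 16021.5
n = Σf = 57
Mean = 16021.5 / 57 = 281.0789

281.079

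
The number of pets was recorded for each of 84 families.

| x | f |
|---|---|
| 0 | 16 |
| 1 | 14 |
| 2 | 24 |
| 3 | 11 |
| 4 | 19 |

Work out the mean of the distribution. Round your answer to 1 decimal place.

2.0

Values: 0, 1, 2, 3, 4
Σfx = 16×0 + 14×1 + 24×2 + 11×3 + 19×4 = 171
n = Σf = 84
Mean = 171 / 84 = 2.0357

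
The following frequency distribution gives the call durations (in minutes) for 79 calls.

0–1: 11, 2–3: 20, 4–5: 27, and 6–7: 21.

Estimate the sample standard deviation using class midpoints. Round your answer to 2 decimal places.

Midpoints: 0.5, 2.5, 4.5, 6.5
n = 79, Σfm = 313.5, mean = 3.9684
Σfm² = 1561.75
Σf(m − x̄)² = Σfm² − (Σfm)²/n = 1561.75 − 313.5²/79 = 317.6709
Sample variance = 317.6709 / 78 = 4.0727
Standard deviation = √4.0727 = 2.0181

2.02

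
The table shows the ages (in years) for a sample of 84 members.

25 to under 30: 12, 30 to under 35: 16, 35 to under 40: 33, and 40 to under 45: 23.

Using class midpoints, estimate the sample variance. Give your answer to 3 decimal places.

Midpoints: 27.5, 32.5, 37.5, 42.5
n = 84, Σfm = 3065, mean = 36.4881
Σfm² = 113925
Σf(m − x̄)² = Σfm² − (Σfm)²/n = 113925 − 3065²/84 = 2088.9881
Sample variance = 2088.9881 / 83 = 25.1685

25.169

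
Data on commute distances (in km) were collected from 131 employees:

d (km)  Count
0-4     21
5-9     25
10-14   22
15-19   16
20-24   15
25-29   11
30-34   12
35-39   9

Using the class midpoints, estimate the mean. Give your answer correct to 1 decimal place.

16.0

Midpoints: 2, 7, 12, 17, 22, 27, 32, 37
Σfm = 21×2 + 25×7 + 22×12 + 16×17 + 15×22 + 11×27 + 12×32 + 9×37 = 2097
n = Σf = 131
Mean = 2097 / 131 = 16.0076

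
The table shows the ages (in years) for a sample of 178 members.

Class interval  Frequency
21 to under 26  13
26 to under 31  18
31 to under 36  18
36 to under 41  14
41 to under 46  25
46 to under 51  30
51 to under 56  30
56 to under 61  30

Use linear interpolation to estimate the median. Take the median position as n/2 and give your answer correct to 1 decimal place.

Cumulative frequencies: 13, 31, 49, 63, 88, 118, 148, 178
n = 178; position = n/2 = 89.
This falls in the class 46 to under 51: L = 46, F = 88, f = 30, h = 5.
Median ≈ 46 + ((89 − 88) / 30) × 5 = 46.1667

46.2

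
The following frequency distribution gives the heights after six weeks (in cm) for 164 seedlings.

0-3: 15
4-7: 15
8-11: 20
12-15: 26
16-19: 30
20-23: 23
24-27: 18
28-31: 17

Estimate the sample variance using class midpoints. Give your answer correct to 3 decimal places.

69.331

Midpoints: 1.5, 5.5, 9.5, 13.5, 17.5, 21.5, 25.5, 29.5
n = 164, Σfm = 2626, mean = 16.0122
Σfm² = 53349
Σf(m − x̄)² = Σfm² − (Σfm)²/n = 53349 − 2626²/164 = 11300.9756
Sample variance = 11300.9756 / 163 = 69.3311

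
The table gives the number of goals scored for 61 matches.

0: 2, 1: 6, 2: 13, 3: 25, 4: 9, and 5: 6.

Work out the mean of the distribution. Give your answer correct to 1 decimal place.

Values: 0, 1, 2, 3, 4, 5
Σfx = 2×0 + 6×1 + 13×2 + 25×3 + 9×4 + 6×5 = 173
n = Σf = 61
Mean = 173 / 61 = 2.8361

2.8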